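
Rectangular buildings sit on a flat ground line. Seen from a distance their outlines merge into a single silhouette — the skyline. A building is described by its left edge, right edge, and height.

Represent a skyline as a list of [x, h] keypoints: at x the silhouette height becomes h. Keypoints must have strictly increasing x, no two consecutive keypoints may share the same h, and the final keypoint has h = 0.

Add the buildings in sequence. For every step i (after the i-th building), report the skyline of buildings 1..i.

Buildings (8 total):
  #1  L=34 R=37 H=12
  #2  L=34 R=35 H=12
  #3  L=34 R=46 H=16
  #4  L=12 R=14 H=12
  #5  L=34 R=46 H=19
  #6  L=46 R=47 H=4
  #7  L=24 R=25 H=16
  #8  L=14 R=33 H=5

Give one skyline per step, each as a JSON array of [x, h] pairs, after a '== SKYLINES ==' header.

== SKYLINES ==
[[34,12],[37,0]]
[[34,12],[37,0]]
[[34,16],[46,0]]
[[12,12],[14,0],[34,16],[46,0]]
[[12,12],[14,0],[34,19],[46,0]]
[[12,12],[14,0],[34,19],[46,4],[47,0]]
[[12,12],[14,0],[24,16],[25,0],[34,19],[46,4],[47,0]]
[[12,12],[14,5],[24,16],[25,5],[33,0],[34,19],[46,4],[47,0]]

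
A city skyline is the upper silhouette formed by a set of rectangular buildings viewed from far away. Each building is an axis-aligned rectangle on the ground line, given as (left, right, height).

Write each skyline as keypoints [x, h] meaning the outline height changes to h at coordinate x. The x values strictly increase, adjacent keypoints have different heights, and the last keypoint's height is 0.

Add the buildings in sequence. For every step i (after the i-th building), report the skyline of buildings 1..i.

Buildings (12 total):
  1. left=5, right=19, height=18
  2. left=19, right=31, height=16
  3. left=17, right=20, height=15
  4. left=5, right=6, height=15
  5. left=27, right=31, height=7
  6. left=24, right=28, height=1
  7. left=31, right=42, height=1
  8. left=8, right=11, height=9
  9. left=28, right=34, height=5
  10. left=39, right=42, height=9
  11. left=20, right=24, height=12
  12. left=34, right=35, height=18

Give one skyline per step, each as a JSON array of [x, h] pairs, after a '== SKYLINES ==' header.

== SKYLINES ==
[[5,18],[19,0]]
[[5,18],[19,16],[31,0]]
[[5,18],[19,16],[31,0]]
[[5,18],[19,16],[31,0]]
[[5,18],[19,16],[31,0]]
[[5,18],[19,16],[31,0]]
[[5,18],[19,16],[31,1],[42,0]]
[[5,18],[19,16],[31,1],[42,0]]
[[5,18],[19,16],[31,5],[34,1],[42,0]]
[[5,18],[19,16],[31,5],[34,1],[39,9],[42,0]]
[[5,18],[19,16],[31,5],[34,1],[39,9],[42,0]]
[[5,18],[19,16],[31,5],[34,18],[35,1],[39,9],[42,0]]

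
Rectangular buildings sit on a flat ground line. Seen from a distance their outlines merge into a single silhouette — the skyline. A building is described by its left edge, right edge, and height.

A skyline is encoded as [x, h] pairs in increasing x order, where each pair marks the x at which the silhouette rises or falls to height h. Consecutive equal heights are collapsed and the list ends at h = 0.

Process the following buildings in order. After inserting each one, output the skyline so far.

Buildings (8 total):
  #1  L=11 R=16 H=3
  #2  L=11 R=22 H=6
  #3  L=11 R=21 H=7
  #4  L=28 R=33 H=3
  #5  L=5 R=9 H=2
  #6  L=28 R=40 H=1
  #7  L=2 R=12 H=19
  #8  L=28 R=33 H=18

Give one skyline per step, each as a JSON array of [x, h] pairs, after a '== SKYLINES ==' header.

== SKYLINES ==
[[11,3],[16,0]]
[[11,6],[22,0]]
[[11,7],[21,6],[22,0]]
[[11,7],[21,6],[22,0],[28,3],[33,0]]
[[5,2],[9,0],[11,7],[21,6],[22,0],[28,3],[33,0]]
[[5,2],[9,0],[11,7],[21,6],[22,0],[28,3],[33,1],[40,0]]
[[2,19],[12,7],[21,6],[22,0],[28,3],[33,1],[40,0]]
[[2,19],[12,7],[21,6],[22,0],[28,18],[33,1],[40,0]]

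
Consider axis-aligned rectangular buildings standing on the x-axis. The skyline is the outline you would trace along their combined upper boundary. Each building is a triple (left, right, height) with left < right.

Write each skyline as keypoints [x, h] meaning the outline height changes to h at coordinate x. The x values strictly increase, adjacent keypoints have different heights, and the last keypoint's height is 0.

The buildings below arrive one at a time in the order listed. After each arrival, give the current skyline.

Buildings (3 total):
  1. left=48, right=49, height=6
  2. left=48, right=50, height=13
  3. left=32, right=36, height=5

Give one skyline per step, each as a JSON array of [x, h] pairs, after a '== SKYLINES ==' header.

== SKYLINES ==
[[48,6],[49,0]]
[[48,13],[50,0]]
[[32,5],[36,0],[48,13],[50,0]]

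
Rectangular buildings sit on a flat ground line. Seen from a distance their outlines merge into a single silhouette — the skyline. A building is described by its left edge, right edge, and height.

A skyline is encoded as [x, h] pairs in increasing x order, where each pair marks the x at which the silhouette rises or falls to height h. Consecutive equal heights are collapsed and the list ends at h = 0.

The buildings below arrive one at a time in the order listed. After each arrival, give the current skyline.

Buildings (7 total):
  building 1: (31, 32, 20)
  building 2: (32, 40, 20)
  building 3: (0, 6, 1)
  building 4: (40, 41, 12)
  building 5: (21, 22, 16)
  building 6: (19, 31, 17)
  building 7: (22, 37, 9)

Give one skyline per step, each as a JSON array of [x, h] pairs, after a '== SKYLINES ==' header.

== SKYLINES ==
[[31,20],[32,0]]
[[31,20],[40,0]]
[[0,1],[6,0],[31,20],[40,0]]
[[0,1],[6,0],[31,20],[40,12],[41,0]]
[[0,1],[6,0],[21,16],[22,0],[31,20],[40,12],[41,0]]
[[0,1],[6,0],[19,17],[31,20],[40,12],[41,0]]
[[0,1],[6,0],[19,17],[31,20],[40,12],[41,0]]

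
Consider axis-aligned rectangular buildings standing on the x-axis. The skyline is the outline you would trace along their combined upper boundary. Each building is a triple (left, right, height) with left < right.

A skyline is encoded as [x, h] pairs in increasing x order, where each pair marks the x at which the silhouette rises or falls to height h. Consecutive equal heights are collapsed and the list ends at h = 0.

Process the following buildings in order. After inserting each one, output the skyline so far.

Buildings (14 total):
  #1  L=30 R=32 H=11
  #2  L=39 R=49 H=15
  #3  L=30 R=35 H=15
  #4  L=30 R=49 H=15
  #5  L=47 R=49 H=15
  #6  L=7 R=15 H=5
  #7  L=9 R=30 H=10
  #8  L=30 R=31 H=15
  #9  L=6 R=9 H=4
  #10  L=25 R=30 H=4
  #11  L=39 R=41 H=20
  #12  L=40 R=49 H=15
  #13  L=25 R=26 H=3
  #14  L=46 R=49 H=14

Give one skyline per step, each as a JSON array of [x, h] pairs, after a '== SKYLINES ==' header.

== SKYLINES ==
[[30,11],[32,0]]
[[30,11],[32,0],[39,15],[49,0]]
[[30,15],[35,0],[39,15],[49,0]]
[[30,15],[49,0]]
[[30,15],[49,0]]
[[7,5],[15,0],[30,15],[49,0]]
[[7,5],[9,10],[30,15],[49,0]]
[[7,5],[9,10],[30,15],[49,0]]
[[6,4],[7,5],[9,10],[30,15],[49,0]]
[[6,4],[7,5],[9,10],[30,15],[49,0]]
[[6,4],[7,5],[9,10],[30,15],[39,20],[41,15],[49,0]]
[[6,4],[7,5],[9,10],[30,15],[39,20],[41,15],[49,0]]
[[6,4],[7,5],[9,10],[30,15],[39,20],[41,15],[49,0]]
[[6,4],[7,5],[9,10],[30,15],[39,20],[41,15],[49,0]]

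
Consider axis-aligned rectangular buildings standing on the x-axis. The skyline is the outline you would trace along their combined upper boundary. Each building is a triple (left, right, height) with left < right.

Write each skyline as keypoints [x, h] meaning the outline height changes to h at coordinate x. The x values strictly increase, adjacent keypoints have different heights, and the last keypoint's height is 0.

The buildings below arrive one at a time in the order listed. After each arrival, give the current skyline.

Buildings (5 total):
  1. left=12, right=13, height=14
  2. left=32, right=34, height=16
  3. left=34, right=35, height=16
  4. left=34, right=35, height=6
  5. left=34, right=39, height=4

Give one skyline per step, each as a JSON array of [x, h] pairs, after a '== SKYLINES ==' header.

== SKYLINES ==
[[12,14],[13,0]]
[[12,14],[13,0],[32,16],[34,0]]
[[12,14],[13,0],[32,16],[35,0]]
[[12,14],[13,0],[32,16],[35,0]]
[[12,14],[13,0],[32,16],[35,4],[39,0]]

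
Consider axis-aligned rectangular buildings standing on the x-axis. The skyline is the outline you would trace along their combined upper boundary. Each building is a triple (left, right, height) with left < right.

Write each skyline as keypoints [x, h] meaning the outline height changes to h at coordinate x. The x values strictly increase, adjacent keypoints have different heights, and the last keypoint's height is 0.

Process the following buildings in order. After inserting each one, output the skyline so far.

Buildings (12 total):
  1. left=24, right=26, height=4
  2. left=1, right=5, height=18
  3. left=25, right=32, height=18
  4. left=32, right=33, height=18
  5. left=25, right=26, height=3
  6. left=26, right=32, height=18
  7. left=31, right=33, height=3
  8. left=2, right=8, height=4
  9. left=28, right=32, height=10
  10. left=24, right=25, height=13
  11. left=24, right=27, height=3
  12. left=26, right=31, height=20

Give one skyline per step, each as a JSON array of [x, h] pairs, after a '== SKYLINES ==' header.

== SKYLINES ==
[[24,4],[26,0]]
[[1,18],[5,0],[24,4],[26,0]]
[[1,18],[5,0],[24,4],[25,18],[32,0]]
[[1,18],[5,0],[24,4],[25,18],[33,0]]
[[1,18],[5,0],[24,4],[25,18],[33,0]]
[[1,18],[5,0],[24,4],[25,18],[33,0]]
[[1,18],[5,0],[24,4],[25,18],[33,0]]
[[1,18],[5,4],[8,0],[24,4],[25,18],[33,0]]
[[1,18],[5,4],[8,0],[24,4],[25,18],[33,0]]
[[1,18],[5,4],[8,0],[24,13],[25,18],[33,0]]
[[1,18],[5,4],[8,0],[24,13],[25,18],[33,0]]
[[1,18],[5,4],[8,0],[24,13],[25,18],[26,20],[31,18],[33,0]]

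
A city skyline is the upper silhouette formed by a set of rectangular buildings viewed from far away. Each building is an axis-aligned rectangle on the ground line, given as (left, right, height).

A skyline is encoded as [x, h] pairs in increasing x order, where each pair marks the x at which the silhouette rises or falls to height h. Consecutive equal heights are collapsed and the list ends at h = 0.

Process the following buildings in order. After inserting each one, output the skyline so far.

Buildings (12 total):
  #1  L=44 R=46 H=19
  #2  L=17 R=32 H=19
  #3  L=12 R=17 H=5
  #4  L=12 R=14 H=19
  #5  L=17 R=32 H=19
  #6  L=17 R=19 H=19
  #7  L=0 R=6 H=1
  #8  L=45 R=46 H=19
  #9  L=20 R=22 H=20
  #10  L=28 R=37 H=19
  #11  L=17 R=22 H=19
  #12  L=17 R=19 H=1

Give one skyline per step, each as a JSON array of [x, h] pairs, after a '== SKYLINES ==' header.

== SKYLINES ==
[[44,19],[46,0]]
[[17,19],[32,0],[44,19],[46,0]]
[[12,5],[17,19],[32,0],[44,19],[46,0]]
[[12,19],[14,5],[17,19],[32,0],[44,19],[46,0]]
[[12,19],[14,5],[17,19],[32,0],[44,19],[46,0]]
[[12,19],[14,5],[17,19],[32,0],[44,19],[46,0]]
[[0,1],[6,0],[12,19],[14,5],[17,19],[32,0],[44,19],[46,0]]
[[0,1],[6,0],[12,19],[14,5],[17,19],[32,0],[44,19],[46,0]]
[[0,1],[6,0],[12,19],[14,5],[17,19],[20,20],[22,19],[32,0],[44,19],[46,0]]
[[0,1],[6,0],[12,19],[14,5],[17,19],[20,20],[22,19],[37,0],[44,19],[46,0]]
[[0,1],[6,0],[12,19],[14,5],[17,19],[20,20],[22,19],[37,0],[44,19],[46,0]]
[[0,1],[6,0],[12,19],[14,5],[17,19],[20,20],[22,19],[37,0],[44,19],[46,0]]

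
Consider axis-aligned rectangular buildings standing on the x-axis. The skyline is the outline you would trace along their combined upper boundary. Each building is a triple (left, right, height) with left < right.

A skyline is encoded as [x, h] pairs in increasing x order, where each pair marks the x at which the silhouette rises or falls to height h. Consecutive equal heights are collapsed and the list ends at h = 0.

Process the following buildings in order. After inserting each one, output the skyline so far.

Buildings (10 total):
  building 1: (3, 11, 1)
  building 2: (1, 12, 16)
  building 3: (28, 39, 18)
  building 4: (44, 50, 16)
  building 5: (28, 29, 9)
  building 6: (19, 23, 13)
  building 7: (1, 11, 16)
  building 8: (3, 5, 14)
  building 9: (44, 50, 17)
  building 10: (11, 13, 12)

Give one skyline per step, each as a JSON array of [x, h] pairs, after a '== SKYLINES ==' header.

== SKYLINES ==
[[3,1],[11,0]]
[[1,16],[12,0]]
[[1,16],[12,0],[28,18],[39,0]]
[[1,16],[12,0],[28,18],[39,0],[44,16],[50,0]]
[[1,16],[12,0],[28,18],[39,0],[44,16],[50,0]]
[[1,16],[12,0],[19,13],[23,0],[28,18],[39,0],[44,16],[50,0]]
[[1,16],[12,0],[19,13],[23,0],[28,18],[39,0],[44,16],[50,0]]
[[1,16],[12,0],[19,13],[23,0],[28,18],[39,0],[44,16],[50,0]]
[[1,16],[12,0],[19,13],[23,0],[28,18],[39,0],[44,17],[50,0]]
[[1,16],[12,12],[13,0],[19,13],[23,0],[28,18],[39,0],[44,17],[50,0]]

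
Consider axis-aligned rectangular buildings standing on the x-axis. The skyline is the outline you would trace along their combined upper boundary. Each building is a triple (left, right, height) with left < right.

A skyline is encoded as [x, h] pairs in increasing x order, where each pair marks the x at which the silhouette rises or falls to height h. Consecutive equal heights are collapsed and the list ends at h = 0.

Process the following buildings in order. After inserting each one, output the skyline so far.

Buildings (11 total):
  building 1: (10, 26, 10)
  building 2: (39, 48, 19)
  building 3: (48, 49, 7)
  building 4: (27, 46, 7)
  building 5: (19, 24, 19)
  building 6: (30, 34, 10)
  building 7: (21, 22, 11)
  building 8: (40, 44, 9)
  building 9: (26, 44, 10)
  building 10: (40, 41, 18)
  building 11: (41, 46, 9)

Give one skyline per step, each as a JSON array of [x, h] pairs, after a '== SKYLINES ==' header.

== SKYLINES ==
[[10,10],[26,0]]
[[10,10],[26,0],[39,19],[48,0]]
[[10,10],[26,0],[39,19],[48,7],[49,0]]
[[10,10],[26,0],[27,7],[39,19],[48,7],[49,0]]
[[10,10],[19,19],[24,10],[26,0],[27,7],[39,19],[48,7],[49,0]]
[[10,10],[19,19],[24,10],[26,0],[27,7],[30,10],[34,7],[39,19],[48,7],[49,0]]
[[10,10],[19,19],[24,10],[26,0],[27,7],[30,10],[34,7],[39,19],[48,7],[49,0]]
[[10,10],[19,19],[24,10],[26,0],[27,7],[30,10],[34,7],[39,19],[48,7],[49,0]]
[[10,10],[19,19],[24,10],[39,19],[48,7],[49,0]]
[[10,10],[19,19],[24,10],[39,19],[48,7],[49,0]]
[[10,10],[19,19],[24,10],[39,19],[48,7],[49,0]]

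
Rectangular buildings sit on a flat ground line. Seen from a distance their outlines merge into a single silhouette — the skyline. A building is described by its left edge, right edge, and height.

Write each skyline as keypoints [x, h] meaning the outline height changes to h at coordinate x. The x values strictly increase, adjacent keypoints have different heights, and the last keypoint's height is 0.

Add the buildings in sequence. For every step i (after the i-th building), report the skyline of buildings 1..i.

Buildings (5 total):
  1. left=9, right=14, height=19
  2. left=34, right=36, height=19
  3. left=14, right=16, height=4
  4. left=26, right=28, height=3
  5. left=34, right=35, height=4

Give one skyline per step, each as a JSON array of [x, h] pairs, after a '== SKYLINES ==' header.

== SKYLINES ==
[[9,19],[14,0]]
[[9,19],[14,0],[34,19],[36,0]]
[[9,19],[14,4],[16,0],[34,19],[36,0]]
[[9,19],[14,4],[16,0],[26,3],[28,0],[34,19],[36,0]]
[[9,19],[14,4],[16,0],[26,3],[28,0],[34,19],[36,0]]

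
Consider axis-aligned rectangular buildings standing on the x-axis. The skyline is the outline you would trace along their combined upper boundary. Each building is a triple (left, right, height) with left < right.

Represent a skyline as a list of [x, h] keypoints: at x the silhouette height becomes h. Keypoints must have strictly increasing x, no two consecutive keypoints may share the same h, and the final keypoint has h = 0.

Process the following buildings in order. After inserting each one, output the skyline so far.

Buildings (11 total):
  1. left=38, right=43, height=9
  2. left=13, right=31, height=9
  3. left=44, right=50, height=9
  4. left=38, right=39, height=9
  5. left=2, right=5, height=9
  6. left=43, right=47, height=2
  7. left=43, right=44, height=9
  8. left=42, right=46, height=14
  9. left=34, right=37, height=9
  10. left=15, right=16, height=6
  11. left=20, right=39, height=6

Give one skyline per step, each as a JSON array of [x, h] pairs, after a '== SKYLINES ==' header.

== SKYLINES ==
[[38,9],[43,0]]
[[13,9],[31,0],[38,9],[43,0]]
[[13,9],[31,0],[38,9],[43,0],[44,9],[50,0]]
[[13,9],[31,0],[38,9],[43,0],[44,9],[50,0]]
[[2,9],[5,0],[13,9],[31,0],[38,9],[43,0],[44,9],[50,0]]
[[2,9],[5,0],[13,9],[31,0],[38,9],[43,2],[44,9],[50,0]]
[[2,9],[5,0],[13,9],[31,0],[38,9],[50,0]]
[[2,9],[5,0],[13,9],[31,0],[38,9],[42,14],[46,9],[50,0]]
[[2,9],[5,0],[13,9],[31,0],[34,9],[37,0],[38,9],[42,14],[46,9],[50,0]]
[[2,9],[5,0],[13,9],[31,0],[34,9],[37,0],[38,9],[42,14],[46,9],[50,0]]
[[2,9],[5,0],[13,9],[31,6],[34,9],[37,6],[38,9],[42,14],[46,9],[50,0]]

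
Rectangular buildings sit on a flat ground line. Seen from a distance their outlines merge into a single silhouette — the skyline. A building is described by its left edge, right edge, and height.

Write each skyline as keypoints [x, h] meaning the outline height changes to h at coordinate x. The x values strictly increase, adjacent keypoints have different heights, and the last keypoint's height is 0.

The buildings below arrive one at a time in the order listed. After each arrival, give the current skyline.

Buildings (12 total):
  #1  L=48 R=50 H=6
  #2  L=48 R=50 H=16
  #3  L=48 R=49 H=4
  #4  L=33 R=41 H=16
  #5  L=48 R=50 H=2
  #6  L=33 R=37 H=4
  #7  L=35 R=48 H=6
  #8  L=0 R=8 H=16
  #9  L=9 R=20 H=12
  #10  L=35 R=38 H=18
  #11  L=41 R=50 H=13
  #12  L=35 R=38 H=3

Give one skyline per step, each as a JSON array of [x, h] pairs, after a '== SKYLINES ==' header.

== SKYLINES ==
[[48,6],[50,0]]
[[48,16],[50,0]]
[[48,16],[50,0]]
[[33,16],[41,0],[48,16],[50,0]]
[[33,16],[41,0],[48,16],[50,0]]
[[33,16],[41,0],[48,16],[50,0]]
[[33,16],[41,6],[48,16],[50,0]]
[[0,16],[8,0],[33,16],[41,6],[48,16],[50,0]]
[[0,16],[8,0],[9,12],[20,0],[33,16],[41,6],[48,16],[50,0]]
[[0,16],[8,0],[9,12],[20,0],[33,16],[35,18],[38,16],[41,6],[48,16],[50,0]]
[[0,16],[8,0],[9,12],[20,0],[33,16],[35,18],[38,16],[41,13],[48,16],[50,0]]
[[0,16],[8,0],[9,12],[20,0],[33,16],[35,18],[38,16],[41,13],[48,16],[50,0]]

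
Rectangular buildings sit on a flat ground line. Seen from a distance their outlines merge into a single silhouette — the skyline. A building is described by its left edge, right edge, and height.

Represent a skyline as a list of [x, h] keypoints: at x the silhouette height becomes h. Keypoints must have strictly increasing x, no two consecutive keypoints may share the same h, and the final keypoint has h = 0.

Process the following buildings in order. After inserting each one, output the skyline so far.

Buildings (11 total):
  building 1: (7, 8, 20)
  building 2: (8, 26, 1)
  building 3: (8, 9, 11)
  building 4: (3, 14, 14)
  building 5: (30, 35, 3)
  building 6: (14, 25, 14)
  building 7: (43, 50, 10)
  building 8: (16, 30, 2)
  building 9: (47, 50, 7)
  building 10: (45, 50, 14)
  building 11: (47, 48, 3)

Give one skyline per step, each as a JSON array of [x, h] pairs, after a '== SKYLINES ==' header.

== SKYLINES ==
[[7,20],[8,0]]
[[7,20],[8,1],[26,0]]
[[7,20],[8,11],[9,1],[26,0]]
[[3,14],[7,20],[8,14],[14,1],[26,0]]
[[3,14],[7,20],[8,14],[14,1],[26,0],[30,3],[35,0]]
[[3,14],[7,20],[8,14],[25,1],[26,0],[30,3],[35,0]]
[[3,14],[7,20],[8,14],[25,1],[26,0],[30,3],[35,0],[43,10],[50,0]]
[[3,14],[7,20],[8,14],[25,2],[30,3],[35,0],[43,10],[50,0]]
[[3,14],[7,20],[8,14],[25,2],[30,3],[35,0],[43,10],[50,0]]
[[3,14],[7,20],[8,14],[25,2],[30,3],[35,0],[43,10],[45,14],[50,0]]
[[3,14],[7,20],[8,14],[25,2],[30,3],[35,0],[43,10],[45,14],[50,0]]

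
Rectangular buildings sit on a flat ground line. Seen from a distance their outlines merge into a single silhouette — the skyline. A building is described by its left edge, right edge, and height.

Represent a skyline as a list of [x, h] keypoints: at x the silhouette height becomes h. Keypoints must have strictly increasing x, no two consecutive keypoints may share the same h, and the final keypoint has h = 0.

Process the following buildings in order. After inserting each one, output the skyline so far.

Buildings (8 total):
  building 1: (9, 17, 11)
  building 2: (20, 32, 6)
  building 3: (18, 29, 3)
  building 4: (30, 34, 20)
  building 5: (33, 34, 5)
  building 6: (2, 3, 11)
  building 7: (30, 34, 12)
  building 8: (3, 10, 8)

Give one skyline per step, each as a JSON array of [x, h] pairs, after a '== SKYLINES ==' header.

== SKYLINES ==
[[9,11],[17,0]]
[[9,11],[17,0],[20,6],[32,0]]
[[9,11],[17,0],[18,3],[20,6],[32,0]]
[[9,11],[17,0],[18,3],[20,6],[30,20],[34,0]]
[[9,11],[17,0],[18,3],[20,6],[30,20],[34,0]]
[[2,11],[3,0],[9,11],[17,0],[18,3],[20,6],[30,20],[34,0]]
[[2,11],[3,0],[9,11],[17,0],[18,3],[20,6],[30,20],[34,0]]
[[2,11],[3,8],[9,11],[17,0],[18,3],[20,6],[30,20],[34,0]]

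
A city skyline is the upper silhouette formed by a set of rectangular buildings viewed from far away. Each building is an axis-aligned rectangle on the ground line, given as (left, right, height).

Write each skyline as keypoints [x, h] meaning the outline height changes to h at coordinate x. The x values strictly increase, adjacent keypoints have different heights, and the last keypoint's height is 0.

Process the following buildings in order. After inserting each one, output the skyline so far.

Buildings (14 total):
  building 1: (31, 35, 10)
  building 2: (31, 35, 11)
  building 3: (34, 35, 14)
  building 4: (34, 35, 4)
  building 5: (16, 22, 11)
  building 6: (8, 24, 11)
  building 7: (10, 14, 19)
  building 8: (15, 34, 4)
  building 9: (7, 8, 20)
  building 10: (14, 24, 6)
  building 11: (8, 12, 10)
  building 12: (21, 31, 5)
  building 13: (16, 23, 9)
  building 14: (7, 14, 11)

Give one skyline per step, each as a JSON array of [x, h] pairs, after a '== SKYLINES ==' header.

== SKYLINES ==
[[31,10],[35,0]]
[[31,11],[35,0]]
[[31,11],[34,14],[35,0]]
[[31,11],[34,14],[35,0]]
[[16,11],[22,0],[31,11],[34,14],[35,0]]
[[8,11],[24,0],[31,11],[34,14],[35,0]]
[[8,11],[10,19],[14,11],[24,0],[31,11],[34,14],[35,0]]
[[8,11],[10,19],[14,11],[24,4],[31,11],[34,14],[35,0]]
[[7,20],[8,11],[10,19],[14,11],[24,4],[31,11],[34,14],[35,0]]
[[7,20],[8,11],[10,19],[14,11],[24,4],[31,11],[34,14],[35,0]]
[[7,20],[8,11],[10,19],[14,11],[24,4],[31,11],[34,14],[35,0]]
[[7,20],[8,11],[10,19],[14,11],[24,5],[31,11],[34,14],[35,0]]
[[7,20],[8,11],[10,19],[14,11],[24,5],[31,11],[34,14],[35,0]]
[[7,20],[8,11],[10,19],[14,11],[24,5],[31,11],[34,14],[35,0]]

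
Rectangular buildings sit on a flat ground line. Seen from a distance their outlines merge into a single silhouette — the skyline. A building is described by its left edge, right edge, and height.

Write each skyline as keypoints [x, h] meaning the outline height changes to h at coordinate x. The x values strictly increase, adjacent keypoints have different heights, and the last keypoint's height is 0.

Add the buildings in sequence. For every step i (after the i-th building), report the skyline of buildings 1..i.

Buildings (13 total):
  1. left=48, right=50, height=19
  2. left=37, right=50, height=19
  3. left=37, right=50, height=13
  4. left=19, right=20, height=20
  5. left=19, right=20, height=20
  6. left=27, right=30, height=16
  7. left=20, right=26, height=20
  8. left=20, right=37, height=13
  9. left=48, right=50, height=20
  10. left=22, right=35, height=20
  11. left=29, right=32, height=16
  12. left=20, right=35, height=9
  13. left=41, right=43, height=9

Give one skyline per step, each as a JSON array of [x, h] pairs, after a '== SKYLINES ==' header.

== SKYLINES ==
[[48,19],[50,0]]
[[37,19],[50,0]]
[[37,19],[50,0]]
[[19,20],[20,0],[37,19],[50,0]]
[[19,20],[20,0],[37,19],[50,0]]
[[19,20],[20,0],[27,16],[30,0],[37,19],[50,0]]
[[19,20],[26,0],[27,16],[30,0],[37,19],[50,0]]
[[19,20],[26,13],[27,16],[30,13],[37,19],[50,0]]
[[19,20],[26,13],[27,16],[30,13],[37,19],[48,20],[50,0]]
[[19,20],[35,13],[37,19],[48,20],[50,0]]
[[19,20],[35,13],[37,19],[48,20],[50,0]]
[[19,20],[35,13],[37,19],[48,20],[50,0]]
[[19,20],[35,13],[37,19],[48,20],[50,0]]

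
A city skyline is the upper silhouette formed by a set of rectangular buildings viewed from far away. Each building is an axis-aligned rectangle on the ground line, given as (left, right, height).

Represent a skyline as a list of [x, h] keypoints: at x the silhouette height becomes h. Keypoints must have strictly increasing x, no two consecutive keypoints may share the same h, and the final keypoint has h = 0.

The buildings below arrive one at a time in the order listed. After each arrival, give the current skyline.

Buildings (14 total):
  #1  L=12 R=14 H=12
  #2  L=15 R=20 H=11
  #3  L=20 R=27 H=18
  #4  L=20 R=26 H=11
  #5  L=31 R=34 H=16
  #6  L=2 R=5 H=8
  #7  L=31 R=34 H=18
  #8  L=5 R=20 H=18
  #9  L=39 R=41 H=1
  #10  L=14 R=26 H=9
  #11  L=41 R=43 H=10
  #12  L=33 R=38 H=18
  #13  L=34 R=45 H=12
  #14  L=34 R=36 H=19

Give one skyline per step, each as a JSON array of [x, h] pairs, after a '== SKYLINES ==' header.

== SKYLINES ==
[[12,12],[14,0]]
[[12,12],[14,0],[15,11],[20,0]]
[[12,12],[14,0],[15,11],[20,18],[27,0]]
[[12,12],[14,0],[15,11],[20,18],[27,0]]
[[12,12],[14,0],[15,11],[20,18],[27,0],[31,16],[34,0]]
[[2,8],[5,0],[12,12],[14,0],[15,11],[20,18],[27,0],[31,16],[34,0]]
[[2,8],[5,0],[12,12],[14,0],[15,11],[20,18],[27,0],[31,18],[34,0]]
[[2,8],[5,18],[27,0],[31,18],[34,0]]
[[2,8],[5,18],[27,0],[31,18],[34,0],[39,1],[41,0]]
[[2,8],[5,18],[27,0],[31,18],[34,0],[39,1],[41,0]]
[[2,8],[5,18],[27,0],[31,18],[34,0],[39,1],[41,10],[43,0]]
[[2,8],[5,18],[27,0],[31,18],[38,0],[39,1],[41,10],[43,0]]
[[2,8],[5,18],[27,0],[31,18],[38,12],[45,0]]
[[2,8],[5,18],[27,0],[31,18],[34,19],[36,18],[38,12],[45,0]]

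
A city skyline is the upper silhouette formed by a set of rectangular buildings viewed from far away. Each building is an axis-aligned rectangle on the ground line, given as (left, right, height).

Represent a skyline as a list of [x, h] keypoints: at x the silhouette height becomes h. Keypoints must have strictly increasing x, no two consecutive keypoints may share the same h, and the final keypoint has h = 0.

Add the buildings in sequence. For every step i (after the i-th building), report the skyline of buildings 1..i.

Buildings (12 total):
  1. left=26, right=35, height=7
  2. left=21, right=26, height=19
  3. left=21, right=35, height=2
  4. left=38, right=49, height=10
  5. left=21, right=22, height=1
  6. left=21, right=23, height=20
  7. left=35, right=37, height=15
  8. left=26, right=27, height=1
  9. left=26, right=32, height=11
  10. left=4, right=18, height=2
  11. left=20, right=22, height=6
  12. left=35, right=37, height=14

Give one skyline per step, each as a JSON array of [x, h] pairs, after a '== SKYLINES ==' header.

== SKYLINES ==
[[26,7],[35,0]]
[[21,19],[26,7],[35,0]]
[[21,19],[26,7],[35,0]]
[[21,19],[26,7],[35,0],[38,10],[49,0]]
[[21,19],[26,7],[35,0],[38,10],[49,0]]
[[21,20],[23,19],[26,7],[35,0],[38,10],[49,0]]
[[21,20],[23,19],[26,7],[35,15],[37,0],[38,10],[49,0]]
[[21,20],[23,19],[26,7],[35,15],[37,0],[38,10],[49,0]]
[[21,20],[23,19],[26,11],[32,7],[35,15],[37,0],[38,10],[49,0]]
[[4,2],[18,0],[21,20],[23,19],[26,11],[32,7],[35,15],[37,0],[38,10],[49,0]]
[[4,2],[18,0],[20,6],[21,20],[23,19],[26,11],[32,7],[35,15],[37,0],[38,10],[49,0]]
[[4,2],[18,0],[20,6],[21,20],[23,19],[26,11],[32,7],[35,15],[37,0],[38,10],[49,0]]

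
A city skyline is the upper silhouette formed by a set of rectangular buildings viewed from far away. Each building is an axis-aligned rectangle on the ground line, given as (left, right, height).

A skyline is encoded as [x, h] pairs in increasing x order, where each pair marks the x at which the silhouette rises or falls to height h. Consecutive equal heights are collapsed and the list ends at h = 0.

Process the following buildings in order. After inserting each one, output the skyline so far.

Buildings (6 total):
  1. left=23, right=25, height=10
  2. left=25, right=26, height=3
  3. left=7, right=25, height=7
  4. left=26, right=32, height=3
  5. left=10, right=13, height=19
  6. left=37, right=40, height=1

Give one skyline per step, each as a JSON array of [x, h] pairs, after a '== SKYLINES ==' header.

== SKYLINES ==
[[23,10],[25,0]]
[[23,10],[25,3],[26,0]]
[[7,7],[23,10],[25,3],[26,0]]
[[7,7],[23,10],[25,3],[32,0]]
[[7,7],[10,19],[13,7],[23,10],[25,3],[32,0]]
[[7,7],[10,19],[13,7],[23,10],[25,3],[32,0],[37,1],[40,0]]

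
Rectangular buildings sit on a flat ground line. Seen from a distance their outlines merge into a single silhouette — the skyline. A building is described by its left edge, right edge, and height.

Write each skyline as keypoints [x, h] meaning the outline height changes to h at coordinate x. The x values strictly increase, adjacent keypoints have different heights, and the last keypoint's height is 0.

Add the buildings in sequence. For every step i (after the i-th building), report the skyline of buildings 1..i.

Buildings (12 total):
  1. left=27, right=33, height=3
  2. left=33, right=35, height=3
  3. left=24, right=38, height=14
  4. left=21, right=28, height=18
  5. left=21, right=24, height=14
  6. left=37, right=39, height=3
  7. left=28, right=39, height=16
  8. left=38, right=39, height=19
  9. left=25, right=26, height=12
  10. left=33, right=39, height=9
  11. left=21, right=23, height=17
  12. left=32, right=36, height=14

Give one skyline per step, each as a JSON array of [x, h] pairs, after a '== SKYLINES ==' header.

== SKYLINES ==
[[27,3],[33,0]]
[[27,3],[35,0]]
[[24,14],[38,0]]
[[21,18],[28,14],[38,0]]
[[21,18],[28,14],[38,0]]
[[21,18],[28,14],[38,3],[39,0]]
[[21,18],[28,16],[39,0]]
[[21,18],[28,16],[38,19],[39,0]]
[[21,18],[28,16],[38,19],[39,0]]
[[21,18],[28,16],[38,19],[39,0]]
[[21,18],[28,16],[38,19],[39,0]]
[[21,18],[28,16],[38,19],[39,0]]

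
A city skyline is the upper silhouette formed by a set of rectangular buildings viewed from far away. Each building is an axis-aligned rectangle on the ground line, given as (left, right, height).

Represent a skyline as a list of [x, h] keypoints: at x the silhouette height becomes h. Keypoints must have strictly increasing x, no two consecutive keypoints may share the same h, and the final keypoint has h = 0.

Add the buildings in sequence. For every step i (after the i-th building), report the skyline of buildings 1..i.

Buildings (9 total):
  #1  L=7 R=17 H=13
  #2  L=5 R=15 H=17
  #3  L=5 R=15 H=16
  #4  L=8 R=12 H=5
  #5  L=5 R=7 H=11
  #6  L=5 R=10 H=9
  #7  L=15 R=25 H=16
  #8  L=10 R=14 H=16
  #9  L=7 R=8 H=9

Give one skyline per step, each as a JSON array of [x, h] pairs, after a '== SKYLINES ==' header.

== SKYLINES ==
[[7,13],[17,0]]
[[5,17],[15,13],[17,0]]
[[5,17],[15,13],[17,0]]
[[5,17],[15,13],[17,0]]
[[5,17],[15,13],[17,0]]
[[5,17],[15,13],[17,0]]
[[5,17],[15,16],[25,0]]
[[5,17],[15,16],[25,0]]
[[5,17],[15,16],[25,0]]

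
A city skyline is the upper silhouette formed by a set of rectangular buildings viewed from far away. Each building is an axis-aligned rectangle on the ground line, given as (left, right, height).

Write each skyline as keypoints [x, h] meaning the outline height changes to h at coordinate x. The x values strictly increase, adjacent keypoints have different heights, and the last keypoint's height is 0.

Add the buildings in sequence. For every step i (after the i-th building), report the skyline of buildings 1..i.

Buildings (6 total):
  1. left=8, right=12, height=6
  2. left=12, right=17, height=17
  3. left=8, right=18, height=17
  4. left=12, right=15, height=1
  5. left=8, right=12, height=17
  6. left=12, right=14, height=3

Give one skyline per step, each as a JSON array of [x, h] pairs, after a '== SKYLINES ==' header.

== SKYLINES ==
[[8,6],[12,0]]
[[8,6],[12,17],[17,0]]
[[8,17],[18,0]]
[[8,17],[18,0]]
[[8,17],[18,0]]
[[8,17],[18,0]]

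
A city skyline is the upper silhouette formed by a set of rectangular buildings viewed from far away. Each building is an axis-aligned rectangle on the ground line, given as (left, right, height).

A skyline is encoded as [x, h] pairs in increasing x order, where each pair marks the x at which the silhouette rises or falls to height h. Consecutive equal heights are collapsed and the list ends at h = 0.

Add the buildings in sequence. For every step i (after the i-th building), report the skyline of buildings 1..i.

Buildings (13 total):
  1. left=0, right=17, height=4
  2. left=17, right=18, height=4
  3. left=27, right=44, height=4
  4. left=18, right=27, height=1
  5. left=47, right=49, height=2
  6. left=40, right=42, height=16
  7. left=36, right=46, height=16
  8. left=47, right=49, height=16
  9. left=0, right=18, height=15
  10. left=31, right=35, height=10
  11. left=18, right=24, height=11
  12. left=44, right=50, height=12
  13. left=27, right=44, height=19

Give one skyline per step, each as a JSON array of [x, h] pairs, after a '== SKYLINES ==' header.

== SKYLINES ==
[[0,4],[17,0]]
[[0,4],[18,0]]
[[0,4],[18,0],[27,4],[44,0]]
[[0,4],[18,1],[27,4],[44,0]]
[[0,4],[18,1],[27,4],[44,0],[47,2],[49,0]]
[[0,4],[18,1],[27,4],[40,16],[42,4],[44,0],[47,2],[49,0]]
[[0,4],[18,1],[27,4],[36,16],[46,0],[47,2],[49,0]]
[[0,4],[18,1],[27,4],[36,16],[46,0],[47,16],[49,0]]
[[0,15],[18,1],[27,4],[36,16],[46,0],[47,16],[49,0]]
[[0,15],[18,1],[27,4],[31,10],[35,4],[36,16],[46,0],[47,16],[49,0]]
[[0,15],[18,11],[24,1],[27,4],[31,10],[35,4],[36,16],[46,0],[47,16],[49,0]]
[[0,15],[18,11],[24,1],[27,4],[31,10],[35,4],[36,16],[46,12],[47,16],[49,12],[50,0]]
[[0,15],[18,11],[24,1],[27,19],[44,16],[46,12],[47,16],[49,12],[50,0]]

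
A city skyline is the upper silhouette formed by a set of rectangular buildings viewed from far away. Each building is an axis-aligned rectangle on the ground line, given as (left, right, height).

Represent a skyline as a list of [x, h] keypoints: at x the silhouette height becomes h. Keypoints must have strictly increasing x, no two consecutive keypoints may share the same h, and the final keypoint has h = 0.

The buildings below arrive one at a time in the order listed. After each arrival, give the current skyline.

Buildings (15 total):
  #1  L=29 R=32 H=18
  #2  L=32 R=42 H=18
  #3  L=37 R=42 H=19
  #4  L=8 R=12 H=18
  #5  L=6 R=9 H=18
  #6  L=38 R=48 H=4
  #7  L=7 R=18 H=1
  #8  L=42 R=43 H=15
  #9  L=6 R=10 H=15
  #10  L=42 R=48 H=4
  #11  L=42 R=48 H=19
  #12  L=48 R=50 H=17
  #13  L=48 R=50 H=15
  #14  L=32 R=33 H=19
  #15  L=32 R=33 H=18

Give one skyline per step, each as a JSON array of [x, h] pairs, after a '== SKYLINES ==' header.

== SKYLINES ==
[[29,18],[32,0]]
[[29,18],[42,0]]
[[29,18],[37,19],[42,0]]
[[8,18],[12,0],[29,18],[37,19],[42,0]]
[[6,18],[12,0],[29,18],[37,19],[42,0]]
[[6,18],[12,0],[29,18],[37,19],[42,4],[48,0]]
[[6,18],[12,1],[18,0],[29,18],[37,19],[42,4],[48,0]]
[[6,18],[12,1],[18,0],[29,18],[37,19],[42,15],[43,4],[48,0]]
[[6,18],[12,1],[18,0],[29,18],[37,19],[42,15],[43,4],[48,0]]
[[6,18],[12,1],[18,0],[29,18],[37,19],[42,15],[43,4],[48,0]]
[[6,18],[12,1],[18,0],[29,18],[37,19],[48,0]]
[[6,18],[12,1],[18,0],[29,18],[37,19],[48,17],[50,0]]
[[6,18],[12,1],[18,0],[29,18],[37,19],[48,17],[50,0]]
[[6,18],[12,1],[18,0],[29,18],[32,19],[33,18],[37,19],[48,17],[50,0]]
[[6,18],[12,1],[18,0],[29,18],[32,19],[33,18],[37,19],[48,17],[50,0]]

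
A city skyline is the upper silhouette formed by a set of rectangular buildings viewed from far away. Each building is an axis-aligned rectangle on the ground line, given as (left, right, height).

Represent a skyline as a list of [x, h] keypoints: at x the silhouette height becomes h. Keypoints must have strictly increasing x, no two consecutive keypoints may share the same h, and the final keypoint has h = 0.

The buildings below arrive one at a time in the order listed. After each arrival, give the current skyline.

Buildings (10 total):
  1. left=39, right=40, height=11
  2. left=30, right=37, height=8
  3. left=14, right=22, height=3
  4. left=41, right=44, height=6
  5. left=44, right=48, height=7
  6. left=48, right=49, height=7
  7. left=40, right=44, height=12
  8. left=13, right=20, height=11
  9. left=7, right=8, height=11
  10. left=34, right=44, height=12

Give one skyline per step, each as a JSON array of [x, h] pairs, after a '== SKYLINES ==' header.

== SKYLINES ==
[[39,11],[40,0]]
[[30,8],[37,0],[39,11],[40,0]]
[[14,3],[22,0],[30,8],[37,0],[39,11],[40,0]]
[[14,3],[22,0],[30,8],[37,0],[39,11],[40,0],[41,6],[44,0]]
[[14,3],[22,0],[30,8],[37,0],[39,11],[40,0],[41,6],[44,7],[48,0]]
[[14,3],[22,0],[30,8],[37,0],[39,11],[40,0],[41,6],[44,7],[49,0]]
[[14,3],[22,0],[30,8],[37,0],[39,11],[40,12],[44,7],[49,0]]
[[13,11],[20,3],[22,0],[30,8],[37,0],[39,11],[40,12],[44,7],[49,0]]
[[7,11],[8,0],[13,11],[20,3],[22,0],[30,8],[37,0],[39,11],[40,12],[44,7],[49,0]]
[[7,11],[8,0],[13,11],[20,3],[22,0],[30,8],[34,12],[44,7],[49,0]]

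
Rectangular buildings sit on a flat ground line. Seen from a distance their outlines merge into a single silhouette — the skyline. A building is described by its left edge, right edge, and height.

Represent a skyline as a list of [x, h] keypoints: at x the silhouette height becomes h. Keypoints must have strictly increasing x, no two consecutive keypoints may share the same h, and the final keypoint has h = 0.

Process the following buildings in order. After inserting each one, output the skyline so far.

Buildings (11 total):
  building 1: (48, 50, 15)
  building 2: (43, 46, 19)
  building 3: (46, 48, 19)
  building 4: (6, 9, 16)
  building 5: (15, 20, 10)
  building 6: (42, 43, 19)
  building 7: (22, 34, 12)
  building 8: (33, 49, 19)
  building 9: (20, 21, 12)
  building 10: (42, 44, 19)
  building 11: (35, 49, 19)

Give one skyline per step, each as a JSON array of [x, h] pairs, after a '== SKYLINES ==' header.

== SKYLINES ==
[[48,15],[50,0]]
[[43,19],[46,0],[48,15],[50,0]]
[[43,19],[48,15],[50,0]]
[[6,16],[9,0],[43,19],[48,15],[50,0]]
[[6,16],[9,0],[15,10],[20,0],[43,19],[48,15],[50,0]]
[[6,16],[9,0],[15,10],[20,0],[42,19],[48,15],[50,0]]
[[6,16],[9,0],[15,10],[20,0],[22,12],[34,0],[42,19],[48,15],[50,0]]
[[6,16],[9,0],[15,10],[20,0],[22,12],[33,19],[49,15],[50,0]]
[[6,16],[9,0],[15,10],[20,12],[21,0],[22,12],[33,19],[49,15],[50,0]]
[[6,16],[9,0],[15,10],[20,12],[21,0],[22,12],[33,19],[49,15],[50,0]]
[[6,16],[9,0],[15,10],[20,12],[21,0],[22,12],[33,19],[49,15],[50,0]]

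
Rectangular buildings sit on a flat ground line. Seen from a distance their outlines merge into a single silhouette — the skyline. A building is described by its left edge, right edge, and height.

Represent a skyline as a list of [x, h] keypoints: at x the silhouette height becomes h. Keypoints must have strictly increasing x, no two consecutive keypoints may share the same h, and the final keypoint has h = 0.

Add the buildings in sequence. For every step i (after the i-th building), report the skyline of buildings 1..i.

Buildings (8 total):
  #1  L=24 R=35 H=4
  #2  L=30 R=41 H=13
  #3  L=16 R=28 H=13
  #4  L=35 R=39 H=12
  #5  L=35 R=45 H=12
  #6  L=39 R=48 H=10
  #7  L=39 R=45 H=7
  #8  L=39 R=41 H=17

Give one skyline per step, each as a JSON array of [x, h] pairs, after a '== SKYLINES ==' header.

== SKYLINES ==
[[24,4],[35,0]]
[[24,4],[30,13],[41,0]]
[[16,13],[28,4],[30,13],[41,0]]
[[16,13],[28,4],[30,13],[41,0]]
[[16,13],[28,4],[30,13],[41,12],[45,0]]
[[16,13],[28,4],[30,13],[41,12],[45,10],[48,0]]
[[16,13],[28,4],[30,13],[41,12],[45,10],[48,0]]
[[16,13],[28,4],[30,13],[39,17],[41,12],[45,10],[48,0]]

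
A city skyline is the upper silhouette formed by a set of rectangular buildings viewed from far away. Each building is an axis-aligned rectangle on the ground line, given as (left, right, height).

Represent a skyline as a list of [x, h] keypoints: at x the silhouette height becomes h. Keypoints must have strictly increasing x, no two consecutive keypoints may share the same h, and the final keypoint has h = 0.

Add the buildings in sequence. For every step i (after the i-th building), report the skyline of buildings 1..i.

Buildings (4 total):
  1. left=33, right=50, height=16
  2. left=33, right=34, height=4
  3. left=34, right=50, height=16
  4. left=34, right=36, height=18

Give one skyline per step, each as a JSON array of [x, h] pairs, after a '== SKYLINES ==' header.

== SKYLINES ==
[[33,16],[50,0]]
[[33,16],[50,0]]
[[33,16],[50,0]]
[[33,16],[34,18],[36,16],[50,0]]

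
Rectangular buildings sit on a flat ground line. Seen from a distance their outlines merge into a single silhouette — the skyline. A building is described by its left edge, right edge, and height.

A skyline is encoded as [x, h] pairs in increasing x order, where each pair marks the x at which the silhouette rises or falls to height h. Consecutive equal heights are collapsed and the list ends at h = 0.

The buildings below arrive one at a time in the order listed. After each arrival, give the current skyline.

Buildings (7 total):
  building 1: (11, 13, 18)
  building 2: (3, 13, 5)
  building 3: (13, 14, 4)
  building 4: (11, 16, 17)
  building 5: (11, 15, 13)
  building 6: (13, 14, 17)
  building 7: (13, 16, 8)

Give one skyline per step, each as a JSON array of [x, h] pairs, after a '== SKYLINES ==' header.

== SKYLINES ==
[[11,18],[13,0]]
[[3,5],[11,18],[13,0]]
[[3,5],[11,18],[13,4],[14,0]]
[[3,5],[11,18],[13,17],[16,0]]
[[3,5],[11,18],[13,17],[16,0]]
[[3,5],[11,18],[13,17],[16,0]]
[[3,5],[11,18],[13,17],[16,0]]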